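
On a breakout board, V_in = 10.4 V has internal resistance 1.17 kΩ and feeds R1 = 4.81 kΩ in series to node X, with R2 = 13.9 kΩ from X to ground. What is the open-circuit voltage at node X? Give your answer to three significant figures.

R1' = 1.17 + 4.81 = 5.980 kΩ (source resistance + R1).
Open-circuit (no load on X): V_th = V_in · R2/(R1' + R2) = 10.4 × 13.9/(5.980 + 13.9) = 7.272 V.

V_th ≈ 7.27 V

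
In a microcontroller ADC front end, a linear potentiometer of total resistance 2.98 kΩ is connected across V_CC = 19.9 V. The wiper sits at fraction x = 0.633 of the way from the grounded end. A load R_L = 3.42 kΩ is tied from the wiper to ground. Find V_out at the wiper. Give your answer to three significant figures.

V_out ≈ 10.5 V

Lower segment x·R_p = 1.886 kΩ; upper segment (1−x)·R_p = 1.094 kΩ.
Lower segment in parallel with the load: 1.886 ‖ 3.42 = 1.216 kΩ.
Loaded-divider output: V_out = 19.9 × 0.5264 = 10.48 V.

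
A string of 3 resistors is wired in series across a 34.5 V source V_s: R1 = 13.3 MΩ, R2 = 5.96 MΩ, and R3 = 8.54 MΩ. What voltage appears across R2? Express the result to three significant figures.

V ≈ 7.40 V

Series total: ΣR = 13.3 + 5.96 + 8.54 = 27.80 MΩ.
V = V_s · R/ΣR = 34.5 × 0.2144 = 7.396 V.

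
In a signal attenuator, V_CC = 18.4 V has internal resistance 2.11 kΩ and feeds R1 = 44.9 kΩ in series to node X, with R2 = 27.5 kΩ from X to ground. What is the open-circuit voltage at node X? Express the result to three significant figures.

V_th ≈ 6.79 V

R1' = 2.11 + 44.9 = 47.01 kΩ (source resistance + R1).
With X open, the divider is unloaded: V_th = 18.4 × 27.5/74.51 = 6.791 V.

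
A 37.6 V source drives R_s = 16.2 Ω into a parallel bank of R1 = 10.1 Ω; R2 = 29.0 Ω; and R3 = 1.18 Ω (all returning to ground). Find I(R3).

Combine the parallel branches: R_p = (1/10.1 + 1/29.0 + 1/1.18)⁻¹ = 1.019 Ω.
V_A by voltage divider: V_A = 37.6 × 1.019/(16.2 + 1.019) = 2.226 V.
Branch current I = V_A/R3 = 2.226/1.18 = 1.886 A.

I ≈ 1.89 A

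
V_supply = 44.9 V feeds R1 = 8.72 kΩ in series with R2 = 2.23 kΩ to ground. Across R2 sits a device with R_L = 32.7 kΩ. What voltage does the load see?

V_out ≈ 8.67 V

First combine the lower leg with the load: R2 ‖ R_L = 2.088 kΩ.
Then V_out = V_supply · R2'/(R1 + R2') = 44.9 × 2.088/10.81 = 8.673 V.
(Unloaded it would be 9.14 V; the load pulls it down.)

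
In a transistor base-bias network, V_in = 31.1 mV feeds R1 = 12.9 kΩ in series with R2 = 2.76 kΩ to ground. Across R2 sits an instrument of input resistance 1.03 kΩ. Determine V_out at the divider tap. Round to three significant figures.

V_out ≈ 1.71 mV

First combine the lower leg with the load: R2 ‖ R_L = 0.7501 kΩ.
Now apply the divider: V_out = 31.1 × 0.05495 = 1.709 mV.
(Unloaded it would be 5.48 mV; the load pulls it down.)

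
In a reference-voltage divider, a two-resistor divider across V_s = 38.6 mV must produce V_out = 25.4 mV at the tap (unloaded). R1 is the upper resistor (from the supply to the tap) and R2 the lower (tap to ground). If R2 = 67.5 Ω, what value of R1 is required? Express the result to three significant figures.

R1 ≈ 35.1 Ω

The divider ratio is R2/(R1+R2) = 25.4/38.6 = 0.6580.
So R1 = R2 · (V_s/V_out − 1) = 67.5 × (38.6/25.4 − 1) = 67.5 × 0.5197 = 35.08 Ω.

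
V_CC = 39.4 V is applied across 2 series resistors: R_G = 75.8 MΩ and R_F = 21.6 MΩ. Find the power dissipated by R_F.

P ≈ 3.53 µW

The common current is I = 39.4/97.40 = 0.4045 µA.
P(R_F) = I²·R_F = (0.4045)² × 21.6 = 3.535 µW.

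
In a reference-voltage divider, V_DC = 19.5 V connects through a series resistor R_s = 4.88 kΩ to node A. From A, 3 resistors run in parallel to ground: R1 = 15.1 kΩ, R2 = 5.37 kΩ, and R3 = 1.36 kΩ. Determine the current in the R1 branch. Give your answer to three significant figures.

I ≈ 0.222 mA

Equivalent of the parallel group: R_p = 1.012 kΩ.
Node voltage V_A = V_DC · R_p/(R_s + R_p) = 19.5 × 0.1718 = 3.350 V.
Branch current I = V_A/R1 = 3.350/15.1 = 0.2219 mA.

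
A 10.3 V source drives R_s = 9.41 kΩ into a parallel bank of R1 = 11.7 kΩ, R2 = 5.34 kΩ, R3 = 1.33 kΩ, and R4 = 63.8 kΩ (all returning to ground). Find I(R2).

I ≈ 0.179 mA

Combine the parallel branches: R_p = (1/11.7 + 1/5.34 + 1/1.33 + 1/63.8)⁻¹ = 0.9613 kΩ.
V_A = 10.3 × 0.9613/10.37 = 0.9547 V.
I(R2) = V_A / R2 = 0.9547/5.34 = 0.1788 mA.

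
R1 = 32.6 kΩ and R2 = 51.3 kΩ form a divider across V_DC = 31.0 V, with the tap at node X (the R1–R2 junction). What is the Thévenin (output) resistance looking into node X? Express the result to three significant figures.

With V_DC suppressed (replaced by a short), R_th = R1 ‖ R2 = (32.60 × 51.3)/(32.60 + 51.3) = 19.93 kΩ.

R_th ≈ 19.9 kΩ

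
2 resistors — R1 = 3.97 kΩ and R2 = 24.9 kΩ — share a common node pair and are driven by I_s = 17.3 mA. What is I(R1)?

I ≈ 14.9 mA

With just two branches, the current splits inversely with resistance.
I(R1) = 17.3 × 24.9/(3.97 + 24.9) = 17.3 × 0.8625 = 14.92 mA.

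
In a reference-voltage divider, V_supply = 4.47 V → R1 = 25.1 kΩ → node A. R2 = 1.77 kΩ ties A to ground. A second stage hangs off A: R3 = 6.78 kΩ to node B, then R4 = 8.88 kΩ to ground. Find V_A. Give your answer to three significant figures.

The second stage (R3 + R4 = 15.66 kΩ) loads node A in parallel with R2.
R2 ‖ (R3+R4) = 1.590 kΩ.
So V_A = 4.47 × 0.05958 = 0.2663 V.

V_A ≈ 0.266 V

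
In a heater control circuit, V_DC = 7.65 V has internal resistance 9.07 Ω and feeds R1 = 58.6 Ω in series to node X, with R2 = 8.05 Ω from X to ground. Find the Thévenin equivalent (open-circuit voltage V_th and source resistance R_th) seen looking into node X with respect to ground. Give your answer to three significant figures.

R1' = 9.07 + 58.6 = 67.67 Ω (source resistance + R1).
With X open, the divider is unloaded: V_th = 7.65 × 8.05/75.72 = 0.8133 V.
Zeroing V_DC shorts the top of R1' to ground, so R_th = R1' ‖ R2 = 7.194 Ω.

V_th ≈ 0.813 V, R_th ≈ 7.19 Ω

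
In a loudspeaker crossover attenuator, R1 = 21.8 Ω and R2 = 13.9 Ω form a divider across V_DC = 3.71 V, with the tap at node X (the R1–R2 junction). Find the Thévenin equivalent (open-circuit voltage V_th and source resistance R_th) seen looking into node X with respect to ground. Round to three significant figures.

V_th ≈ 1.44 V, R_th ≈ 8.49 Ω

With X open, the divider is unloaded: V_th = 3.71 × 13.9/35.70 = 1.445 V.
Zeroing V_DC shorts the top of R1 to ground, so R_th = R1 ‖ R2 = 8.488 Ω.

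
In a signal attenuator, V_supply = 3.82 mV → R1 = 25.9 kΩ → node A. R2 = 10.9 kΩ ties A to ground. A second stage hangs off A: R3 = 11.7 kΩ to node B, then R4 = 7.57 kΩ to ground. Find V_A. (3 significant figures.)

The second stage (R3 + R4 = 19.27 kΩ) loads node A in parallel with R2.
Effective lower resistance at A: R2 ‖ 19.27 = 6.962 kΩ.
First divider: V_A = V_supply · 6.962/(25.9 + 6.962) = 0.8093 mV.

V_A ≈ 0.809 mV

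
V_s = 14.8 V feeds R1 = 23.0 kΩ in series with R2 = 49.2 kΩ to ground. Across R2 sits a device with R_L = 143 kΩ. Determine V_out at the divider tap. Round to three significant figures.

The load sits in parallel with R2, giving an effective lower resistance R2' = R2·R_L/(R2+R_L) = 36.61 kΩ.
Then V_out = V_s · R2'/(R1 + R2') = 14.8 × 36.61/59.61 = 9.089 V.

V_out ≈ 9.09 V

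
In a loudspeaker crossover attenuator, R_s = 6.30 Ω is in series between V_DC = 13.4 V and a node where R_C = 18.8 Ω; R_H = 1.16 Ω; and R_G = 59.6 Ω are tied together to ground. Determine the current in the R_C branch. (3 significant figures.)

I ≈ 0.104 A

Equivalent of the parallel group: R_p = 1.073 Ω.
V_A by voltage divider: V_A = 13.4 × 1.073/(6.30 + 1.073) = 1.950 V.
Branch current I = V_A/R_C = 1.950/18.8 = 0.1037 A.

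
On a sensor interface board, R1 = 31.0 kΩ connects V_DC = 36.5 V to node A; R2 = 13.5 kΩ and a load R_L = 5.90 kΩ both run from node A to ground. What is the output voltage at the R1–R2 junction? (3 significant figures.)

The load sits in parallel with R2, giving an effective lower resistance R2' = R2·R_L/(R2+R_L) = 4.106 kΩ.
Voltage divider with the loaded lower leg: V_out = 36.5 × 4.106/(31.0 + 4.106) = 36.5 × 0.1170 = 4.269 V.

V_out ≈ 4.27 V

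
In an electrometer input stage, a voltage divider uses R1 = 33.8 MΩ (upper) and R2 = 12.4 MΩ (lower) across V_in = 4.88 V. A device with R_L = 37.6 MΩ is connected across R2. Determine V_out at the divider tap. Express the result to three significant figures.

The load sits in parallel with R2, giving an effective lower resistance R2' = R2·R_L/(R2+R_L) = 9.325 MΩ.
Now apply the divider: V_out = 4.88 × 0.2162 = 1.055 V.
(Unloaded it would be 1.31 V; the load pulls it down.)

V_out ≈ 1.06 V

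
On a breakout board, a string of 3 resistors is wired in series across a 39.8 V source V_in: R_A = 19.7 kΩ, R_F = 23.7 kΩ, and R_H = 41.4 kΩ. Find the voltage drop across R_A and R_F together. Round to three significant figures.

V ≈ 20.4 V

Series total: ΣR = 19.7 + 23.7 + 41.4 = 84.80 kΩ.
R_{R_A..R_F} = 19.7 + 23.7 = 43.40 kΩ.
V = V_in · R/ΣR = 39.8 × 0.5118 = 20.37 V.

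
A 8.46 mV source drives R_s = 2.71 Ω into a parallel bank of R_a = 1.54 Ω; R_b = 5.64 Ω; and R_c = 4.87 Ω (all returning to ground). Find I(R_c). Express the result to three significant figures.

Equivalent of the parallel group: R_p = 0.9690 Ω.
V_A = 8.46 × 0.9690/3.679 = 2.228 mV.
I(R_c) = V_A / R_c = 2.228/4.87 = 0.4575 mA.
(Check via current divider: I_total = 2.300 mA; share G_k/ΣG = 0.1990 → same result.)

I ≈ 0.458 mA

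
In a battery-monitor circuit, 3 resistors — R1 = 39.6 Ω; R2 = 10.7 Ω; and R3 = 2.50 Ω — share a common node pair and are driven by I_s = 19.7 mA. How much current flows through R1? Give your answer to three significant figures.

I ≈ 0.959 mA

Conductances: ΣG = 1/39.6 + 1/10.7 + 1/2.50 = 0.5187 (1/Ω).
By the current-divider rule, I = I_s · G_k/ΣG = 19.7 × 0.04868 = 0.9591 mA.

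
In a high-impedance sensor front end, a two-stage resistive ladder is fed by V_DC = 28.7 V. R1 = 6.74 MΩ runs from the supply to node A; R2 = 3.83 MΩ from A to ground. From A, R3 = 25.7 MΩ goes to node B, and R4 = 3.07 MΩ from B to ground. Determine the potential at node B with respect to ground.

V_B ≈ 1.02 V

The second stage (R3 + R4 = 28.77 MΩ) loads node A in parallel with R2.
R2 ‖ (R3+R4) = 3.380 MΩ.
So V_A = 28.7 × 0.3340 = 9.586 V.
Stage 2 is unloaded, so V_B = V_A · R4/(R3+R4) = 9.586 × 3.07/28.77 = 1.023 V.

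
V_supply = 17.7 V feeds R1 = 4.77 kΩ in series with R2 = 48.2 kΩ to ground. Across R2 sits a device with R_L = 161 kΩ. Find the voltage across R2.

R2 ‖ R_L = (48.2 × 161)/(48.2 + 161) = 37.09 kΩ.
Now apply the divider: V_out = 17.7 × 0.8861 = 15.68 V.
(Unloaded it would be 16.1 V; the load pulls it down.)

V_out ≈ 15.7 V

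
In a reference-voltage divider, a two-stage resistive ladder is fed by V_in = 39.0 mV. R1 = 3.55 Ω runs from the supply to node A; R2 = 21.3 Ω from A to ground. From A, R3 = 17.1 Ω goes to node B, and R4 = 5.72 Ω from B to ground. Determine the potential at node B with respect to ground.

V_B ≈ 7.39 mV

Looking into the second stage from A: R3 + R4 = 22.82 Ω appears in parallel with R2.
Effective lower resistance at A: R2 ‖ 22.82 = 11.02 Ω.
So V_A = 39.0 × 0.7563 = 29.50 mV.
Then the unloaded second divider: V_B = V_A × R4/(R3+R4) = 29.50 × 0.2507 = 7.393 mV.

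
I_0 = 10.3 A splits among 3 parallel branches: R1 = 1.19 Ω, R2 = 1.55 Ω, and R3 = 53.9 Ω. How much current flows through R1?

ΣG = 1/1.19 + 1/1.55 + 1/53.9 = 1.504.
R1 takes the fraction G_k/ΣG = 0.8403/1.504 = 0.5587, so I = 10.3 × 0.5587 = 5.755 A.

I ≈ 5.75 A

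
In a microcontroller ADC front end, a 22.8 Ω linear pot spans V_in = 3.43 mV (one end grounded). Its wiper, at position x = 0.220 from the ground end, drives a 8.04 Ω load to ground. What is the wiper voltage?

V_out ≈ 0.508 mV

The pot divides into 17.78 Ω above the wiper and 5.016 Ω below.
(x·R_p) ‖ R_L = 3.089 Ω.
V_out = 3.43 × 3.089/(17.78 + 3.089) = 0.5076 mV.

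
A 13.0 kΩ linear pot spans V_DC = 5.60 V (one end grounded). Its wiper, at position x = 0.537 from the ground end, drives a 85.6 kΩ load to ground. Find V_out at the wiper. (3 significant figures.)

Lower segment x·R_p = 6.981 kΩ; upper segment (1−x)·R_p = 6.019 kΩ.
(x·R_p) ‖ R_L = 6.455 kΩ.
Then V_out = V_DC · 6.455/(6.019 + 6.455) = 2.898 V.

V_out ≈ 2.90 V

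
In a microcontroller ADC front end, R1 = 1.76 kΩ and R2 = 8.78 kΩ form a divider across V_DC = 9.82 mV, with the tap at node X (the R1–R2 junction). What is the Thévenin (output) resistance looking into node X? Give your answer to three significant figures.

R_th ≈ 1.47 kΩ

Looking into X with the source shorted: R_th = R1·R2/(R1+R2) = 1.760 × 8.78/10.54 = 1.466 kΩ.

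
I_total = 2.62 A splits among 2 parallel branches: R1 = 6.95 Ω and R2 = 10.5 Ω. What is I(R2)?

I ≈ 1.04 A

For two parallel branches, I_k = I_total · (other R)/(sum of R).
I(R2) = 2.62 × 6.95/(6.95 + 10.5) = 2.62 × 0.3983 = 1.043 A.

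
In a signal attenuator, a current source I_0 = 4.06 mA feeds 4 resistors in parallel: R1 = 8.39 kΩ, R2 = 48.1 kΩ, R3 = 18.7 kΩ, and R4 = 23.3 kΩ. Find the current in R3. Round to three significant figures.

ΣG = 1/8.39 + 1/48.1 + 1/18.7 + 1/23.3 = 0.2364.
Current divider: I(R3) = I_0 · G_k/ΣG = 4.06 × (0.05348/0.2364) = 4.06 × 0.2262 = 0.9185 mA.

I ≈ 0.919 mA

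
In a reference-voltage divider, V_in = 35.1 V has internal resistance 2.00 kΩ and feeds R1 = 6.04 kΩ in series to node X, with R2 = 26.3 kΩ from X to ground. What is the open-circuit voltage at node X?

R1' = 2.00 + 6.04 = 8.040 kΩ (source resistance + R1).
Open-circuit (no load on X): V_th = V_in · R2/(R1' + R2) = 35.1 × 26.3/(8.040 + 26.3) = 26.88 V.

V_th ≈ 26.9 V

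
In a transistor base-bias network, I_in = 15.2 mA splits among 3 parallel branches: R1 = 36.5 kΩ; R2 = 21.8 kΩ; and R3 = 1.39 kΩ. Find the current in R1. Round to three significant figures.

Conductances: ΣG = 1/36.5 + 1/21.8 + 1/1.39 = 0.7927 (1/kΩ).
By the current-divider rule, I = I_in · G_k/ΣG = 15.2 × 0.03456 = 0.5253 mA.

I ≈ 0.525 mA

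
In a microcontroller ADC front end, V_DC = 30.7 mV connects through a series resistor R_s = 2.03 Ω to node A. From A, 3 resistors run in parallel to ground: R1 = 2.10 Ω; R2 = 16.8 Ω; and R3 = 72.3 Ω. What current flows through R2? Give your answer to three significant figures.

Combine the parallel branches: R_p = (1/2.10 + 1/16.8 + 1/72.3)⁻¹ = 1.820 Ω.
Node voltage V_A = V_DC · R_p/(R_s + R_p) = 30.7 × 0.4727 = 14.51 mV.
I(R2) = V_A / R2 = 14.51/16.8 = 0.8638 mA.

I ≈ 0.864 mA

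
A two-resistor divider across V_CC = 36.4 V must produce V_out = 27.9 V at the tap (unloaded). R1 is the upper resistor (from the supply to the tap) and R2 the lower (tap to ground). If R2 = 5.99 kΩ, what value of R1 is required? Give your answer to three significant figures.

Required fraction k = V_out/V_CC = 0.7665.
So R1 = R2 · (V_CC/V_out − 1) = 5.99 × (36.4/27.9 − 1) = 5.99 × 0.3047 = 1.825 kΩ.

R1 ≈ 1.82 kΩ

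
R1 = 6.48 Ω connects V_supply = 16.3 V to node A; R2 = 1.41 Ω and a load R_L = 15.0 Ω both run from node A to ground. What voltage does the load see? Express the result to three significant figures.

The load sits in parallel with R2, giving an effective lower resistance R2' = R2·R_L/(R2+R_L) = 1.289 Ω.
Voltage divider with the loaded lower leg: V_out = 16.3 × 1.289/(6.48 + 1.289) = 16.3 × 0.1659 = 2.704 V.

V_out ≈ 2.70 V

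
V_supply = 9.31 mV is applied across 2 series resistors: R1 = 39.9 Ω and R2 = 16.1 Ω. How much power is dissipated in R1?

The common current is I = 9.31/56.00 = 0.1663 mA.
V(R1) = I·R = 6.633 mV; P = V·I = 6.633 × 0.1663 = 1.103 µW.

P ≈ 1.10 µW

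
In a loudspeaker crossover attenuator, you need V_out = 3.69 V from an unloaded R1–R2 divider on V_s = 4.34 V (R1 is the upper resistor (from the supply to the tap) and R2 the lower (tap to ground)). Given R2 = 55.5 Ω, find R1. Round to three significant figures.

R1 ≈ 9.78 Ω

The divider ratio is R2/(R1+R2) = 3.69/4.34 = 0.8502.
Rearranging, R1 = R2·(1−k)/k = 55.5 × 0.1762 = 9.776 Ω.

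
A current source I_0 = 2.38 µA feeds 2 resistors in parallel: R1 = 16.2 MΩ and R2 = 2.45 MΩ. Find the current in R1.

For two parallel branches, I_k = I_0 · (other R)/(sum of R).
So I = 2.38 × 2.45/18.65 = 0.3127 µA.

I ≈ 0.313 µA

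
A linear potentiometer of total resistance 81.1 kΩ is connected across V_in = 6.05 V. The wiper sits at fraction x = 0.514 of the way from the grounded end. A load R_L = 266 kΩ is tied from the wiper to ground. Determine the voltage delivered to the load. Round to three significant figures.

V_out ≈ 2.89 V

Split the track: R_lower = x·R_p = 41.69 kΩ, R_upper = (1−x)·R_p = 39.41 kΩ.
(x·R_p) ‖ R_L = 36.04 kΩ.
Then V_out = V_in · 36.04/(39.41 + 36.04) = 2.890 V.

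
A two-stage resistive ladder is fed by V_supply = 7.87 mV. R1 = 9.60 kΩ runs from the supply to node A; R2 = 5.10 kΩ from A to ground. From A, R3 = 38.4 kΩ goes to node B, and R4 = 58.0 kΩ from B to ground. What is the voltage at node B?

The second stage (R3 + R4 = 96.40 kΩ) loads node A in parallel with R2.
Effective lower resistance at A: R2 ‖ 96.40 = 4.844 kΩ.
So V_A = 7.87 × 0.3354 = 2.639 mV.
V_B = V_A × 0.6017 = 1.588 mV.

V_B ≈ 1.59 mV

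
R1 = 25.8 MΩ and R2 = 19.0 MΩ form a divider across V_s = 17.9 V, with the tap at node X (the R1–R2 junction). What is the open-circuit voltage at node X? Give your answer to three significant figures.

V_th ≈ 7.59 V

Open-circuit (no load on X): V_th = V_s · R2/(R1 + R2) = 17.9 × 19.0/(25.80 + 19.0) = 7.592 V.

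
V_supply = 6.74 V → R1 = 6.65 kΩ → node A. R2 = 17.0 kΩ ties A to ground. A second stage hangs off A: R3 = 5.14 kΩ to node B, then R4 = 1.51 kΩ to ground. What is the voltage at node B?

V_B ≈ 0.640 V

Node A sees R2 in parallel with the series input of stage 2, R3 + R4 = 6.650 kΩ.
R2 ‖ (R3+R4) = 4.780 kΩ.
V_A = 6.74 × 4.780/(6.65 + 4.780) = 2.819 V.
Then the unloaded second divider: V_B = V_A × R4/(R3+R4) = 2.819 × 0.2271 = 0.6400 V.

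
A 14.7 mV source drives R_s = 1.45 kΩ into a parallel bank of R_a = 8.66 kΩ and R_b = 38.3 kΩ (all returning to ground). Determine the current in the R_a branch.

Parallel bank: R_p = 1/(1/8.66 + 1/38.3) = 7.063 kΩ.
V_A = 14.7 × 7.063/8.513 = 12.20 mV.
I(R_a) = V_A / R_a = 12.20/8.66 = 1.408 µA.

I ≈ 1.41 µA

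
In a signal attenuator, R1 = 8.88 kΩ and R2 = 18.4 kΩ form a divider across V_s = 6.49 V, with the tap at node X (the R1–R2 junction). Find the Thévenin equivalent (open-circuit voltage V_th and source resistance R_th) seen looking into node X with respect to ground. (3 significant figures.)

V_th ≈ 4.38 V, R_th ≈ 5.99 kΩ

With X open, the divider is unloaded: V_th = 6.49 × 18.4/27.28 = 4.377 V.
With V_s suppressed (replaced by a short), R_th = R1 ‖ R2 = (8.880 × 18.4)/(8.880 + 18.4) = 5.989 kΩ.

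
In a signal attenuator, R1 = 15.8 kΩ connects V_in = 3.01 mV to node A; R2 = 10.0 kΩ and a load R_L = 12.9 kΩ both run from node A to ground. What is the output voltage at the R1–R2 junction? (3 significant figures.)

V_out ≈ 0.791 mV

R2 ‖ R_L = (10.0 × 12.9)/(10.0 + 12.9) = 5.633 kΩ.
Then V_out = V_in · R2'/(R1 + R2') = 3.01 × 5.633/21.43 = 0.7911 mV.
(Unloaded it would be 1.17 mV; the load pulls it down.)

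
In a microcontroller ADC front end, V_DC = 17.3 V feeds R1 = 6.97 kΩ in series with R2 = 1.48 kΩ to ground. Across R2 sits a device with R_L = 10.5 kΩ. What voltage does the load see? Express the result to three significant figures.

The load sits in parallel with R2, giving an effective lower resistance R2' = R2·R_L/(R2+R_L) = 1.297 kΩ.
Then V_out = V_DC · R2'/(R1 + R2') = 17.3 × 1.297/8.267 = 2.714 V.
(Unloaded it would be 3.03 V; the load pulls it down.)

V_out ≈ 2.71 V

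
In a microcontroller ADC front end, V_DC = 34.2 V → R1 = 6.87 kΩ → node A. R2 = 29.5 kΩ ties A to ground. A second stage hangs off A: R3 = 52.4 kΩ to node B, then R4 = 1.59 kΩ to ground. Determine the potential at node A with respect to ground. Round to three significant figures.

V_A ≈ 25.1 V

Looking into the second stage from A: R3 + R4 = 53.99 kΩ appears in parallel with R2.
R2 ‖ (R3+R4) = 19.08 kΩ.
V_A = 34.2 × 19.08/(6.87 + 19.08) = 25.14 V.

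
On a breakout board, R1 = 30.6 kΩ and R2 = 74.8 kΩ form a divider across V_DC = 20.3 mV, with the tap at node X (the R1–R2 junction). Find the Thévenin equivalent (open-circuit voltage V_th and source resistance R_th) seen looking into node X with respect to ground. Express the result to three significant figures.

V_th ≈ 14.4 mV, R_th ≈ 21.7 kΩ

With X open, the divider is unloaded: V_th = 20.3 × 74.8/105.4 = 14.41 mV.
Looking into X with the source shorted: R_th = R1·R2/(R1+R2) = 30.60 × 74.8/105.4 = 21.72 kΩ.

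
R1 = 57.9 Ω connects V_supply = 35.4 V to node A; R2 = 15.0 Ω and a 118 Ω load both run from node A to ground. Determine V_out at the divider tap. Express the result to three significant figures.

V_out ≈ 6.62 V

First combine the lower leg with the load: R2 ‖ R_L = 13.31 Ω.
Now apply the divider: V_out = 35.4 × 0.1869 = 6.616 V.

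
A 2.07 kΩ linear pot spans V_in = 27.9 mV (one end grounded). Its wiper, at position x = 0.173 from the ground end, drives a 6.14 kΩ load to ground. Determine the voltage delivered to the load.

V_out ≈ 4.60 mV

Split the track: R_lower = x·R_p = 0.3581 kΩ, R_upper = (1−x)·R_p = 1.712 kΩ.
(x·R_p) ‖ R_L = 0.3384 kΩ.
Loaded-divider output: V_out = 27.9 × 0.1650 = 4.605 mV.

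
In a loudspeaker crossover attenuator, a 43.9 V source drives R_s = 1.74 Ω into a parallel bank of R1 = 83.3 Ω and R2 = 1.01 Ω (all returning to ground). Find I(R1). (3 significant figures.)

Parallel bank: R_p = 1/(1/83.3 + 1/1.01) = 0.9979 Ω.
V_A = 43.9 × 0.9979/2.738 = 16.00 V.
Branch current I = V_A/R1 = 16.00/83.3 = 0.1921 A.

I ≈ 0.192 A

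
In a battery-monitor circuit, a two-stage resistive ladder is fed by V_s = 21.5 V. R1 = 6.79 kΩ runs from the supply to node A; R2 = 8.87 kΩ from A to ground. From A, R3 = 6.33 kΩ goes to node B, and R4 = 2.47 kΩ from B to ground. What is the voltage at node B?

V_B ≈ 2.38 V

The second stage (R3 + R4 = 8.800 kΩ) loads node A in parallel with R2.
Effective lower resistance at A: R2 ‖ 8.800 = 4.417 kΩ.
V_A = 21.5 × 4.417/(6.79 + 4.417) = 8.474 V.
Stage 2 is unloaded, so V_B = V_A · R4/(R3+R4) = 8.474 × 2.47/8.800 = 2.379 V.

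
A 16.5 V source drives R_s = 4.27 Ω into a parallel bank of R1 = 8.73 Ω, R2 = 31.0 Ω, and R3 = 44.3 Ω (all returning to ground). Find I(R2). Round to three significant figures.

Parallel bank: R_p = 1/(1/8.73 + 1/31.0 + 1/44.3) = 5.904 Ω.
V_A by voltage divider: V_A = 16.5 × 5.904/(4.27 + 5.904) = 9.575 V.
Branch current I = V_A/R2 = 9.575/31.0 = 0.3089 A.

I ≈ 0.309 A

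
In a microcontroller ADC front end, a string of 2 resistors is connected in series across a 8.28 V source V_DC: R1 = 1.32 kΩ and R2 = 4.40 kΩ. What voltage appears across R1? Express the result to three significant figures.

Series total: ΣR = 1.32 + 4.40 = 5.720 kΩ.
V = V_DC · R/ΣR = 8.28 × 0.2308 = 1.911 V.

V ≈ 1.91 V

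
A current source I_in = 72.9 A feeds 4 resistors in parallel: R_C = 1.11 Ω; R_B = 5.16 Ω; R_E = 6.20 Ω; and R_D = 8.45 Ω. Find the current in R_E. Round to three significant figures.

ΣG = 1/1.11 + 1/5.16 + 1/6.20 + 1/8.45 = 1.374.
By the current-divider rule, I = I_in · G_k/ΣG = 72.9 × 0.1174 = 8.555 A.

I ≈ 8.56 A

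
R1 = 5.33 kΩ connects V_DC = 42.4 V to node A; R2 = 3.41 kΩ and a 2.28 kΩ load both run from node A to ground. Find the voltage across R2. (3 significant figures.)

The load sits in parallel with R2, giving an effective lower resistance R2' = R2·R_L/(R2+R_L) = 1.366 kΩ.
Now apply the divider: V_out = 42.4 × 0.2040 = 8.652 V.
(Unloaded it would be 16.5 V; the load pulls it down.)

V_out ≈ 8.65 V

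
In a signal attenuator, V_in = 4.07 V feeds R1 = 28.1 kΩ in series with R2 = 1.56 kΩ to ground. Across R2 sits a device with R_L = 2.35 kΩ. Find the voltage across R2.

V_out ≈ 0.131 V

First combine the lower leg with the load: R2 ‖ R_L = 0.9376 kΩ.
Then V_out = V_in · R2'/(R1 + R2') = 4.07 × 0.9376/29.04 = 0.1314 V.
(Unloaded it would be 0.214 V; the load pulls it down.)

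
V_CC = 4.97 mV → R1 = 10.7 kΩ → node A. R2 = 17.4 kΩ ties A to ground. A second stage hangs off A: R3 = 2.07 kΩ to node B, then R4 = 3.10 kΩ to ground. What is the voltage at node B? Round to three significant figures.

V_B ≈ 0.809 mV

Node A sees R2 in parallel with the series input of stage 2, R3 + R4 = 5.170 kΩ.
R2 ‖ (R3+R4) = 3.986 kΩ.
First divider: V_A = V_CC · 3.986/(10.7 + 3.986) = 1.349 mV.
Stage 2 is unloaded, so V_B = V_A · R4/(R3+R4) = 1.349 × 3.10/5.170 = 0.8088 mV.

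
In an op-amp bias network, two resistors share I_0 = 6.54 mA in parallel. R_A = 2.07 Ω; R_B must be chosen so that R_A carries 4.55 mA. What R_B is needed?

In a two-way split, I_A/I_0 = R_B/(R_A + R_B).
4.55/6.54 = R_B/(R_A + R_B) → R_B = R_A · (0.6957)/(1 − 0.6957) = 2.07 × 2.286 = 4.733 Ω.

R_B ≈ 4.73 Ω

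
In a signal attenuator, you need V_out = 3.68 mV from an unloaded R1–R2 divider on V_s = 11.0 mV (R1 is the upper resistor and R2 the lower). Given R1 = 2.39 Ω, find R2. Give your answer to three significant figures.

R2 ≈ 1.20 Ω

Required fraction k = V_out/V_s = 0.3345.
R2 = R1 · 0.3345/(1 − 0.3345) = 1.202 Ω.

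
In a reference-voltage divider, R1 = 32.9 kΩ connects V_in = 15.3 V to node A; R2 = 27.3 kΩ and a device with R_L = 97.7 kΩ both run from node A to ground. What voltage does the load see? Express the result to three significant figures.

V_out ≈ 6.02 V

First combine the lower leg with the load: R2 ‖ R_L = 21.34 kΩ.
Voltage divider with the loaded lower leg: V_out = 15.3 × 21.34/(32.9 + 21.34) = 15.3 × 0.3934 = 6.019 V.
(Unloaded it would be 6.94 V; the load pulls it down.)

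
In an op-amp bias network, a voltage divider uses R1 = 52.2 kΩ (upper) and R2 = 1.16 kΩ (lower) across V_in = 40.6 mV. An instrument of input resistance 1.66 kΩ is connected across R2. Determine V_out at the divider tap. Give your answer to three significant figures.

V_out ≈ 0.524 mV

The load sits in parallel with R2, giving an effective lower resistance R2' = R2·R_L/(R2+R_L) = 0.6828 kΩ.
Now apply the divider: V_out = 40.6 × 0.01291 = 0.5242 mV.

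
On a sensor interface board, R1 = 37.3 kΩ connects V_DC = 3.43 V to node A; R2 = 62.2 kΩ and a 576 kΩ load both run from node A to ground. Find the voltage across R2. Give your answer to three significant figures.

R2 ‖ R_L = (62.2 × 576)/(62.2 + 576) = 56.14 kΩ.
Now apply the divider: V_out = 3.43 × 0.6008 = 2.061 V.

V_out ≈ 2.06 V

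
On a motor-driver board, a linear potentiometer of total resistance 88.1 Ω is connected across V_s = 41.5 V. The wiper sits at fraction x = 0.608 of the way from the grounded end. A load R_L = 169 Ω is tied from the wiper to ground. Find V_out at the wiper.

V_out ≈ 22.4 V

Lower segment x·R_p = 53.56 Ω; upper segment (1−x)·R_p = 34.54 Ω.
R_L loads the lower segment: effective lower R = 40.67 Ω.
Then V_out = V_s · 40.67/(34.54 + 40.67) = 22.44 V.
(Unloaded: V_out = x·V_s = 25.2 V.)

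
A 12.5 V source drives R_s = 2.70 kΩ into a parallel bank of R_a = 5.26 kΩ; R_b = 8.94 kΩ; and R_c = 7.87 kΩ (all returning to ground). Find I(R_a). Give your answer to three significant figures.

Combine the parallel branches: R_p = (1/5.26 + 1/8.94 + 1/7.87)⁻¹ = 2.331 kΩ.
Node voltage V_A = V_supply · R_p/(R_s + R_p) = 12.5 × 0.4633 = 5.791 V.
I(R_a) = V_A / R_a = 5.791/5.26 = 1.101 mA.

I ≈ 1.10 mA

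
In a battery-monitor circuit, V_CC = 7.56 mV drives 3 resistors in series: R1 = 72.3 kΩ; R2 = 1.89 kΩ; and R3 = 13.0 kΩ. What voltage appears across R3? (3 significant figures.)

Total series resistance ΣR = 72.3 + 1.89 + 13.0 = 87.19 kΩ.
Voltage divider: V = V_CC · (13.00 / 87.19) = 7.56 × 0.1491 = 1.127 mV.

V ≈ 1.13 mV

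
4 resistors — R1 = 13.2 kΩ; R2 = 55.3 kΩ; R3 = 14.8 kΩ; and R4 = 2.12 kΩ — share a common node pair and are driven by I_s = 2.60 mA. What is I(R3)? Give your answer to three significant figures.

ΣG = 1/13.2 + 1/55.3 + 1/14.8 + 1/2.12 = 0.6331.
Current divider: I(R3) = I_s · G_k/ΣG = 2.60 × (0.06757/0.6331) = 2.60 × 0.1067 = 0.2775 mA.

I ≈ 0.277 mA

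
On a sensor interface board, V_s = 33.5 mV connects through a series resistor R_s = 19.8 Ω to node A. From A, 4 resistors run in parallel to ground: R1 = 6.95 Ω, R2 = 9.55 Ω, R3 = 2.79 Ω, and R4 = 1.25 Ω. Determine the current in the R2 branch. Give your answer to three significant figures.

I ≈ 0.122 mA

Parallel bank: R_p = 1/(1/6.95 + 1/9.55 + 1/2.79 + 1/1.25) = 0.7107 Ω.
Node voltage V_A = V_s · R_p/(R_s + R_p) = 33.5 × 0.03465 = 1.161 mV.
Branch current I = V_A/R2 = 1.161/9.55 = 0.1216 mA.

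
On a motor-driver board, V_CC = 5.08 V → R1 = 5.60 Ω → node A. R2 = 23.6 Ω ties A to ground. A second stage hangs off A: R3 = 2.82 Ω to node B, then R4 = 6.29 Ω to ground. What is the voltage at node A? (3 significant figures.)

V_A ≈ 2.74 V

The second stage (R3 + R4 = 9.110 Ω) loads node A in parallel with R2.
Effective lower resistance at A: R2 ‖ 9.110 = 6.573 Ω.
So V_A = 5.08 × 0.5400 = 2.743 V.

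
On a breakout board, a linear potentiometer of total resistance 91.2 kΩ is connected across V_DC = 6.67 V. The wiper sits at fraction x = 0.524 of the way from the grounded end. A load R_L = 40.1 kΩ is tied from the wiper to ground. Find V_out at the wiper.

Split the track: R_lower = x·R_p = 47.79 kΩ, R_upper = (1−x)·R_p = 43.41 kΩ.
Lower segment in parallel with the load: 47.79 ‖ 40.1 = 21.80 kΩ.
Loaded-divider output: V_out = 6.67 × 0.3343 = 2.230 V.

V_out ≈ 2.23 V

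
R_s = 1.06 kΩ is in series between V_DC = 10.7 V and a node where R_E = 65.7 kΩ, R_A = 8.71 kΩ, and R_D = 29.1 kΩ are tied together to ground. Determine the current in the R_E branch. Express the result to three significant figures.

I ≈ 0.139 mA

Combine the parallel branches: R_p = (1/65.7 + 1/8.71 + 1/29.1)⁻¹ = 6.083 kΩ.
V_A = 10.7 × 6.083/7.143 = 9.112 V.
Branch current I = V_A/R_E = 9.112/65.7 = 0.1387 mA.
(Equivalently: I_total = 1.498 mA, then current-divider fraction G_k/ΣG = 0.09259.)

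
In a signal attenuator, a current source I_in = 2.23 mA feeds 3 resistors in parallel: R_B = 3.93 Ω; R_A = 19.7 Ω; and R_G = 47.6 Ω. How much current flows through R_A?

Total conductance ΣG = 1/3.93 + 1/19.7 + 1/47.6 = 0.3262 (units of 1/Ω).
Current divider: I(R_A) = I_in · G_k/ΣG = 2.23 × (0.05076/0.3262) = 2.23 × 0.1556 = 0.3470 mA.

I ≈ 0.347 mA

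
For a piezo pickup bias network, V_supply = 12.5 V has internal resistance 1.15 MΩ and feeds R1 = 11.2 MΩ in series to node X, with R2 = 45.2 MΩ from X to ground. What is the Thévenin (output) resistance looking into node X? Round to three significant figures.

R_th ≈ 9.70 MΩ

R1' = 1.15 + 11.2 = 12.35 MΩ (source resistance + R1).
Looking into X with the source shorted: R_th = R1'·R2/(R1'+R2) = 12.35 × 45.2/57.55 = 9.700 MΩ.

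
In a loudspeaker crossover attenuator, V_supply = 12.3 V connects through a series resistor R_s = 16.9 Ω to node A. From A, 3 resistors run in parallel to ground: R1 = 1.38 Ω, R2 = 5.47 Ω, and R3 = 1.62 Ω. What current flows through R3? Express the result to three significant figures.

Equivalent of the parallel group: R_p = 0.6559 Ω.
Node voltage V_A = V_supply · R_p/(R_s + R_p) = 12.3 × 0.03736 = 0.4595 V.
I(R3) = V_A / R3 = 0.4595/1.62 = 0.2836 A.
(Check via current divider: I_total = 0.7006 A; share G_k/ΣG = 0.4048 → same result.)

I ≈ 0.284 A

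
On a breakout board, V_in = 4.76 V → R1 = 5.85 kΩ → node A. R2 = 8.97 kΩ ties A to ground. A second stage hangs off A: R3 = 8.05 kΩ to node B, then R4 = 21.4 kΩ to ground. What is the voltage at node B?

V_B ≈ 1.87 V

Node A sees R2 in parallel with the series input of stage 2, R3 + R4 = 29.45 kΩ.
R2 ‖ (R3+R4) = 6.876 kΩ.
First divider: V_A = V_in · 6.876/(5.85 + 6.876) = 2.572 V.
Stage 2 is unloaded, so V_B = V_A · R4/(R3+R4) = 2.572 × 21.4/29.45 = 1.869 V.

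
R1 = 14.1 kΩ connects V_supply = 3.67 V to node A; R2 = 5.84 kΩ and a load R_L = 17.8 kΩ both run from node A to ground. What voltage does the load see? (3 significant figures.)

R2 ‖ R_L = (5.84 × 17.8)/(5.84 + 17.8) = 4.397 kΩ.
Voltage divider with the loaded lower leg: V_out = 3.67 × 4.397/(14.1 + 4.397) = 3.67 × 0.2377 = 0.8725 V.

V_out ≈ 0.872 V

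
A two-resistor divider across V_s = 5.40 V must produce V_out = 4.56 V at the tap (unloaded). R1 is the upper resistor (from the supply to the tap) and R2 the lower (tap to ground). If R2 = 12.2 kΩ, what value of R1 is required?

V_out/V_s = R2/(R1+R2) = 0.8444.
R1 = R2·(1/k − 1) = 12.2 × 0.1842 = 2.247 kΩ.

R1 ≈ 2.25 kΩ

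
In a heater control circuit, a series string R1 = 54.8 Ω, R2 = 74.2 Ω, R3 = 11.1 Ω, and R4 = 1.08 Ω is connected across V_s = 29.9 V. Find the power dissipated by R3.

Series current I = V_s/ΣR = 29.9/141.2 = 0.2118 A.
V(R3) = I·R = 2.351 V; P = V·I = 2.351 × 0.2118 = 0.4979 W.

P ≈ 0.498 W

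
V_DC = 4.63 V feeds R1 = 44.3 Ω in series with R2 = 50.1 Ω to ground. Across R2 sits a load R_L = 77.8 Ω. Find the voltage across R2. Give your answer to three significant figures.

R2 ‖ R_L = (50.1 × 77.8)/(50.1 + 77.8) = 30.48 Ω.
Voltage divider with the loaded lower leg: V_out = 4.63 × 30.48/(44.3 + 30.48) = 4.63 × 0.4076 = 1.887 V.

V_out ≈ 1.89 V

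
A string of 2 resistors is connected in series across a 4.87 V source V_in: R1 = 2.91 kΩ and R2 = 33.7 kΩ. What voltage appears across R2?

Series total: ΣR = 2.91 + 33.7 = 36.61 kΩ.
Voltage divider: V = V_in · (33.70 / 36.61) = 4.87 × 0.9205 = 4.483 V.

V ≈ 4.48 V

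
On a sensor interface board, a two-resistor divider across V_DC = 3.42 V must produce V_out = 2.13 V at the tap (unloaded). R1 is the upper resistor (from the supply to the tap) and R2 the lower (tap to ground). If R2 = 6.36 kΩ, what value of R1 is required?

R1 ≈ 3.85 kΩ

V_out/V_DC = R2/(R1+R2) = 0.6228.
R1 = R2·(1/k − 1) = 6.36 × 0.6056 = 3.852 kΩ.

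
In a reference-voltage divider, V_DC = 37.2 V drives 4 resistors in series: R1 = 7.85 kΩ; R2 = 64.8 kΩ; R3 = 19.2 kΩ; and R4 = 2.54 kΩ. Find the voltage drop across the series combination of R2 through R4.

V ≈ 34.1 V

ΣR = 7.85 + 64.8 + 19.2 + 2.54 = 94.39 kΩ.
R_{R2..R4} = 64.8 + 19.2 + 2.54 = 86.54 kΩ.
Voltage divider: V = V_DC · (86.54 / 94.39) = 37.2 × 0.9168 = 34.11 V.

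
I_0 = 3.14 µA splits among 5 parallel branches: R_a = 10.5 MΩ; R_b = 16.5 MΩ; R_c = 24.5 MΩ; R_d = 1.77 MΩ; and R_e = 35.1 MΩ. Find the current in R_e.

I ≈ 0.113 µA

Total conductance ΣG = 1/10.5 + 1/16.5 + 1/24.5 + 1/1.77 + 1/35.1 = 0.7901 (units of 1/MΩ).
By the current-divider rule, I = I_0 · G_k/ΣG = 3.14 × 0.03606 = 0.1132 µA.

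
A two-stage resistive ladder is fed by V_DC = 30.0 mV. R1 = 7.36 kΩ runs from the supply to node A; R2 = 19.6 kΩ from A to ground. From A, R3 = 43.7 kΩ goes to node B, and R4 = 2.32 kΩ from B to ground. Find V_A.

Looking into the second stage from A: R3 + R4 = 46.02 kΩ appears in parallel with R2.
Effective lower resistance at A: R2 ‖ 46.02 = 13.75 kΩ.
V_A = 30.0 × 13.75/(7.36 + 13.75) = 19.54 mV.

V_A ≈ 19.5 mV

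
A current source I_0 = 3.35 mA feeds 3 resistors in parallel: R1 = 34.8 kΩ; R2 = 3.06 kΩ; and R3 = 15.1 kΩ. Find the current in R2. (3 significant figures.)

I ≈ 2.60 mA

Conductances: ΣG = 1/34.8 + 1/3.06 + 1/15.1 = 0.4218 (1/kΩ).
By the current-divider rule, I = I_0 · G_k/ΣG = 3.35 × 0.7748 = 2.596 mA.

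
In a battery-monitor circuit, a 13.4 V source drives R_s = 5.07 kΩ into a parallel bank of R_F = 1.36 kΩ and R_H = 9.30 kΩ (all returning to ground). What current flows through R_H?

I ≈ 0.273 mA

Equivalent of the parallel group: R_p = 1.186 kΩ.
V_A = 13.4 × 1.186/6.256 = 2.541 V.
Branch current I = V_A/R_H = 2.541/9.30 = 0.2732 mA.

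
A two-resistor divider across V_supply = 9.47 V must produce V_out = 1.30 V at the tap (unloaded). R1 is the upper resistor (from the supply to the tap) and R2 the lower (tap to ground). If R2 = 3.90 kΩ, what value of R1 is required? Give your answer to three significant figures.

R1 ≈ 24.5 kΩ

Required fraction k = V_out/V_supply = 0.1373.
So R1 = R2 · (V_supply/V_out − 1) = 3.90 × (9.47/1.30 − 1) = 3.90 × 6.285 = 24.51 kΩ.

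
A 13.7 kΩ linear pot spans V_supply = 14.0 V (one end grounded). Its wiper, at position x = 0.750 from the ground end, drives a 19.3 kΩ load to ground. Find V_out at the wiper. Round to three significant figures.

V_out ≈ 9.27 V

Split the track: R_lower = x·R_p = 10.27 kΩ, R_upper = (1−x)·R_p = 3.425 kΩ.
(x·R_p) ‖ R_L = 6.705 kΩ.
Loaded-divider output: V_out = 14.0 × 0.6619 = 9.267 V.
(Unloaded: V_out = x·V_supply = 10.5 V.)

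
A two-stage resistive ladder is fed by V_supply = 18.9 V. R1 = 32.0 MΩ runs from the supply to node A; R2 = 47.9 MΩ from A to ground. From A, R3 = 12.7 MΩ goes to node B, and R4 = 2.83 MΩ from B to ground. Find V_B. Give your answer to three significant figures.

Node A sees R2 in parallel with the series input of stage 2, R3 + R4 = 15.53 MΩ.
Effective lower resistance at A: R2 ‖ 15.53 = 11.73 MΩ.
First divider: V_A = V_supply · 11.73/(32.0 + 11.73) = 5.069 V.
V_B = V_A × 0.1822 = 0.9237 V.

V_B ≈ 0.924 V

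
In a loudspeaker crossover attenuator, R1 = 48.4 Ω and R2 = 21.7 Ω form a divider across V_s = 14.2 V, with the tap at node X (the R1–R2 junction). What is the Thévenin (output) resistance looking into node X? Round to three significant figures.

R_th ≈ 15.0 Ω

With V_s suppressed (replaced by a short), R_th = R1 ‖ R2 = (48.40 × 21.7)/(48.40 + 21.7) = 14.98 Ω.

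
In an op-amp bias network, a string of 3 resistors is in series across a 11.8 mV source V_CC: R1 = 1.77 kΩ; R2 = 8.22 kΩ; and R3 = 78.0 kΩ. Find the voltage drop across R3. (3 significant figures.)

V ≈ 10.5 mV

ΣR = 1.77 + 8.22 + 78.0 = 87.99 kΩ.
V = V_CC · R/ΣR = 11.8 × 0.8865 = 10.46 mV.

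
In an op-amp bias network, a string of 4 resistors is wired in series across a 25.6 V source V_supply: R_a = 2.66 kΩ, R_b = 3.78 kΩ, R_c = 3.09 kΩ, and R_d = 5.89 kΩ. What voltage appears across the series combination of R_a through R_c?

ΣR = 2.66 + 3.78 + 3.09 + 5.89 = 15.42 kΩ.
R_{R_a..R_c} = 2.66 + 3.78 + 3.09 = 9.530 kΩ.
By the voltage-divider rule, V = 25.6 × 9.530/15.42 = 15.82 V.

V ≈ 15.8 V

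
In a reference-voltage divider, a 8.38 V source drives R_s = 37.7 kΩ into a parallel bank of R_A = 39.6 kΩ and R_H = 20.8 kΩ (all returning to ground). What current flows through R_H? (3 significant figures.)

I ≈ 0.107 mA

Equivalent of the parallel group: R_p = 13.64 kΩ.
Node voltage V_A = V_supply · R_p/(R_s + R_p) = 8.38 × 0.2656 = 2.226 V.
I(R_H) = V_A / R_H = 2.226/20.8 = 0.1070 mA.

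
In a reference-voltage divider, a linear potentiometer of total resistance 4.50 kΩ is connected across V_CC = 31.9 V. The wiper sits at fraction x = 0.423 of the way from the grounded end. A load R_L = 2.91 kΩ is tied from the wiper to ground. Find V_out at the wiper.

V_out ≈ 9.80 V

The pot divides into 2.596 kΩ above the wiper and 1.903 kΩ below.
(x·R_p) ‖ R_L = 1.151 kΩ.
V_out = 31.9 × 1.151/(2.596 + 1.151) = 9.796 V.
(Unloaded: V_out = x·V_CC = 13.5 V.)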